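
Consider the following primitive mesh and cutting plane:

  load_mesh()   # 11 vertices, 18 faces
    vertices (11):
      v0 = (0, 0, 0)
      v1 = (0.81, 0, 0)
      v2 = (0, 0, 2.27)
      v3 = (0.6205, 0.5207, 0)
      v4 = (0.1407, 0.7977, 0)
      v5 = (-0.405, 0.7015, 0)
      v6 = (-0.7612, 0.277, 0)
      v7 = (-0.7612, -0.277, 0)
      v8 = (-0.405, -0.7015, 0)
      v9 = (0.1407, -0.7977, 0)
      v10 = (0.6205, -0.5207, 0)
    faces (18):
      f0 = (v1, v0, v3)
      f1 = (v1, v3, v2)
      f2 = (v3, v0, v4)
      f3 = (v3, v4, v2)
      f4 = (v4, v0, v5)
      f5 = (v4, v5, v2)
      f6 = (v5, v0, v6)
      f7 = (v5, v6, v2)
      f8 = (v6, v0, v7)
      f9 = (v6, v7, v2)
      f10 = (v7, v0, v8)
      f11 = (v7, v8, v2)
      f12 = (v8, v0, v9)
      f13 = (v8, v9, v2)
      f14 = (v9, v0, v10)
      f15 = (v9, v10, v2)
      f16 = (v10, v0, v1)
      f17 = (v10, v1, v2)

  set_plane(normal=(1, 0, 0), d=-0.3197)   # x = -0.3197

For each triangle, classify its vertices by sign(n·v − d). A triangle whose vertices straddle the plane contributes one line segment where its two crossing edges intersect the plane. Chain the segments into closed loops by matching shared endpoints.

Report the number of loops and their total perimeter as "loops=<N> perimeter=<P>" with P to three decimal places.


Straddling triangles (10 of 18):
  (v4,v0,v5) [++-] → (-0.3197, 0.553752, 0)–(-0.3197, 0.716537, 0)  len=0.1628
  (v4,v5,v2) [+-+] → (-0.3197, 0.716537, 0)–(-0.3197, 0.553752, 0.478101)  len=0.5051
  (v5,v0,v6) [-+-] → (-0.3197, 0.553752, 0)–(-0.3197, 0.116339, 0)  len=0.4374
  (v5,v6,v2) [--+] → (-0.3197, 0.116339, 1.31661)–(-0.3197, 0.553752, 0.478101)  len=0.9457
  (v6,v0,v7) [-+-] → (-0.3197, 0.116339, 0)–(-0.3197, -0.116339, 0)  len=0.2327
  (v6,v7,v2) [--+] → (-0.3197, -0.116339, 1.31661)–(-0.3197, 0.116339, 1.31661)  len=0.2327
  (v7,v0,v8) [-+-] → (-0.3197, -0.116339, 0)–(-0.3197, -0.553752, 0)  len=0.4374
  (v7,v8,v2) [--+] → (-0.3197, -0.553752, 0.478101)–(-0.3197, -0.116339, 1.31661)  len=0.9457
  (v8,v0,v9) [-++] → (-0.3197, -0.553752, 0)–(-0.3197, -0.716537, 0)  len=0.1628
  (v8,v9,v2) [-++] → (-0.3197, -0.716537, 0)–(-0.3197, -0.553752, 0.478101)  len=0.5051

Chained into 1 loop(s):
  loop 1: 10 segments, perimeter = 4.5673
Total perimeter = 4.567

loops=1 perimeter=4.567


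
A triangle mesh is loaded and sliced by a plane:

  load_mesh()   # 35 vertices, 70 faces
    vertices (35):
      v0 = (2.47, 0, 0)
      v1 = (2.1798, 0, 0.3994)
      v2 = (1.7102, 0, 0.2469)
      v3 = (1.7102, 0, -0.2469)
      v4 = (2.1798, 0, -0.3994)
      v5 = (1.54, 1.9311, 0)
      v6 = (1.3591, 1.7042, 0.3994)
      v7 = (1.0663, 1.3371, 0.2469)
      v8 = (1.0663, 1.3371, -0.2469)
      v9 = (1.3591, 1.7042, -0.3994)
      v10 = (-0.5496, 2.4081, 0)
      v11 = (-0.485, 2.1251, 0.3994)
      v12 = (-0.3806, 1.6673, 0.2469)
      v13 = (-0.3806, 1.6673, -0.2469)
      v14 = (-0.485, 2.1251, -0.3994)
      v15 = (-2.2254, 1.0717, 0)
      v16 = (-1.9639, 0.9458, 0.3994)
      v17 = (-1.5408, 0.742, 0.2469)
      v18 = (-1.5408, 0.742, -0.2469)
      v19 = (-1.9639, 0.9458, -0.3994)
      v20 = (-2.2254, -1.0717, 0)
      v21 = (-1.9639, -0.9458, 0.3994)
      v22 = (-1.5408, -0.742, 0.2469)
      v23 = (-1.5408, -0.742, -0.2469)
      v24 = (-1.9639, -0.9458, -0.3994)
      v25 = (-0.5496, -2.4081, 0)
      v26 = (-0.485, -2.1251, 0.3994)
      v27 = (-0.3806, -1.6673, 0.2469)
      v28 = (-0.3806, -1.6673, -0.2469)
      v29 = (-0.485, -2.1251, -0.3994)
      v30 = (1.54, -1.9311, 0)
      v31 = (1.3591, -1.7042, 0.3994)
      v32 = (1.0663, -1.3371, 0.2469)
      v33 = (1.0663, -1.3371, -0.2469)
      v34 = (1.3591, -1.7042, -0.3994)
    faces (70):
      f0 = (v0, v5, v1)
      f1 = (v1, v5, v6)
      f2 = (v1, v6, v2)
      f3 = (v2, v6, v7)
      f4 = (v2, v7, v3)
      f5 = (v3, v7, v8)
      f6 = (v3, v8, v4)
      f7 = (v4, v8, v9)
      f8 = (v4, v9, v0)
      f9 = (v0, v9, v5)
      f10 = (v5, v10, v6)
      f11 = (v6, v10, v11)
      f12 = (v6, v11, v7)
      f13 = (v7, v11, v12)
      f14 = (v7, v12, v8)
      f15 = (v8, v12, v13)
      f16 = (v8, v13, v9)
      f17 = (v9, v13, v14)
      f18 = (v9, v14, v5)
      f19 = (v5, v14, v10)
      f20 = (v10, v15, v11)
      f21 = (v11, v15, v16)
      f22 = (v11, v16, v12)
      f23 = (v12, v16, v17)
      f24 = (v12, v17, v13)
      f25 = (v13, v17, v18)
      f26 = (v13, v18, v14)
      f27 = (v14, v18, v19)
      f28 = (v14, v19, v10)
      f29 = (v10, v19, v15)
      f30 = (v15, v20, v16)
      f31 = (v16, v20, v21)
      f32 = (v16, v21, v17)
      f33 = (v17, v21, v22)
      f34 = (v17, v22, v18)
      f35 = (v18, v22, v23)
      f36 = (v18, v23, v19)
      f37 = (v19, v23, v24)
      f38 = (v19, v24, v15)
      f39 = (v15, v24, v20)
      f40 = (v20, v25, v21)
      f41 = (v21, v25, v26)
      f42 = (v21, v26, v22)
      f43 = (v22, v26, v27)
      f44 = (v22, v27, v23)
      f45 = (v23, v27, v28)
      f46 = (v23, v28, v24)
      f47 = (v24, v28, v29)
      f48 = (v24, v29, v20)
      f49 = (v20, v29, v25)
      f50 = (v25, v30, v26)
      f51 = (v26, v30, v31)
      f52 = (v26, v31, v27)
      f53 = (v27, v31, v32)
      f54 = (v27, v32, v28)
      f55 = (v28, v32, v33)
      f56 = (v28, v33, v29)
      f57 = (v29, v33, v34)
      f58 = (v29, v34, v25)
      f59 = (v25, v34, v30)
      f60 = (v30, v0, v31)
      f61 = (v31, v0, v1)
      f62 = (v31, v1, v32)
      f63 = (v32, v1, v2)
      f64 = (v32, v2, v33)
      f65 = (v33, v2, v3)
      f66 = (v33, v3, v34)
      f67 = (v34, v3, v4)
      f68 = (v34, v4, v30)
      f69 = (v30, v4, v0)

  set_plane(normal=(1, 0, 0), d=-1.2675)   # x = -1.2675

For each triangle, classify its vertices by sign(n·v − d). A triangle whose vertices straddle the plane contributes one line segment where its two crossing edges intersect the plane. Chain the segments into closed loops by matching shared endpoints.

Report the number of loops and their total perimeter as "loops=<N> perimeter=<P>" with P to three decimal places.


Straddling triangles (20 of 70):
  (v10,v15,v11) [+-+] → (-1.2675, 1.8356, 0)–(-1.2675, 1.65148, 0.219826)  len=0.2867
  (v11,v15,v16) [+--] → (-1.2675, 1.65148, 0.219826)–(-1.2675, 1.50112, 0.3994)  len=0.2342
  (v11,v16,v12) [+-+] → (-1.2675, 1.50112, 0.3994)–(-1.2675, 1.26315, 0.332324)  len=0.2472
  (v12,v16,v17) [+--] → (-1.2675, 1.26315, 0.332324)–(-1.2675, 0.959966, 0.2469)  len=0.3150
  (v12,v17,v13) [+-+] → (-1.2675, 0.959966, 0.2469)–(-1.2675, 0.959966, 0.130579)  len=0.1163
  (v13,v17,v18) [+--] → (-1.2675, 0.959966, 0.130579)–(-1.2675, 0.959966, -0.2469)  len=0.3775
  (v13,v18,v14) [+-+] → (-1.2675, 0.959966, -0.2469)–(-1.2675, 1.10002, -0.286376)  len=0.1455
  (v14,v18,v19) [+--] → (-1.2675, 1.10002, -0.286376)–(-1.2675, 1.50112, -0.3994)  len=0.4167
  (v14,v19,v10) [+-+] → (-1.2675, 1.50112, -0.3994)–(-1.2675, 1.66584, -0.202736)  len=0.2565
  (v10,v19,v15) [+--] → (-1.2675, 1.66584, -0.202736)–(-1.2675, 1.8356, 0)  len=0.2644
  (v20,v25,v21) [-+-] → (-1.2675, -1.8356, 0)–(-1.2675, -1.66584, 0.202736)  len=0.2644
  (v21,v25,v26) [-++] → (-1.2675, -1.66584, 0.202736)–(-1.2675, -1.50112, 0.3994)  len=0.2565
  (v21,v26,v22) [-+-] → (-1.2675, -1.50112, 0.3994)–(-1.2675, -1.10002, 0.286376)  len=0.4167
  (v22,v26,v27) [-++] → (-1.2675, -1.10002, 0.286376)–(-1.2675, -0.959966, 0.2469)  len=0.1455
  (v22,v27,v23) [-+-] → (-1.2675, -0.959966, 0.2469)–(-1.2675, -0.959966, -0.130579)  len=0.3775
  (v23,v27,v28) [-++] → (-1.2675, -0.959966, -0.130579)–(-1.2675, -0.959966, -0.2469)  len=0.1163
  (v23,v28,v24) [-+-] → (-1.2675, -0.959966, -0.2469)–(-1.2675, -1.26315, -0.332324)  len=0.3150
  (v24,v28,v29) [-++] → (-1.2675, -1.26315, -0.332324)–(-1.2675, -1.50112, -0.3994)  len=0.2472
  (v24,v29,v20) [-+-] → (-1.2675, -1.50112, -0.3994)–(-1.2675, -1.65148, -0.219826)  len=0.2342
  (v20,v29,v25) [-++] → (-1.2675, -1.65148, -0.219826)–(-1.2675, -1.8356, 0)  len=0.2867

Chained into 2 loop(s):
  loop 1: 10 segments, perimeter = 2.6602
  loop 2: 10 segments, perimeter = 2.6602
Total perimeter = 5.320

loops=2 perimeter=5.320


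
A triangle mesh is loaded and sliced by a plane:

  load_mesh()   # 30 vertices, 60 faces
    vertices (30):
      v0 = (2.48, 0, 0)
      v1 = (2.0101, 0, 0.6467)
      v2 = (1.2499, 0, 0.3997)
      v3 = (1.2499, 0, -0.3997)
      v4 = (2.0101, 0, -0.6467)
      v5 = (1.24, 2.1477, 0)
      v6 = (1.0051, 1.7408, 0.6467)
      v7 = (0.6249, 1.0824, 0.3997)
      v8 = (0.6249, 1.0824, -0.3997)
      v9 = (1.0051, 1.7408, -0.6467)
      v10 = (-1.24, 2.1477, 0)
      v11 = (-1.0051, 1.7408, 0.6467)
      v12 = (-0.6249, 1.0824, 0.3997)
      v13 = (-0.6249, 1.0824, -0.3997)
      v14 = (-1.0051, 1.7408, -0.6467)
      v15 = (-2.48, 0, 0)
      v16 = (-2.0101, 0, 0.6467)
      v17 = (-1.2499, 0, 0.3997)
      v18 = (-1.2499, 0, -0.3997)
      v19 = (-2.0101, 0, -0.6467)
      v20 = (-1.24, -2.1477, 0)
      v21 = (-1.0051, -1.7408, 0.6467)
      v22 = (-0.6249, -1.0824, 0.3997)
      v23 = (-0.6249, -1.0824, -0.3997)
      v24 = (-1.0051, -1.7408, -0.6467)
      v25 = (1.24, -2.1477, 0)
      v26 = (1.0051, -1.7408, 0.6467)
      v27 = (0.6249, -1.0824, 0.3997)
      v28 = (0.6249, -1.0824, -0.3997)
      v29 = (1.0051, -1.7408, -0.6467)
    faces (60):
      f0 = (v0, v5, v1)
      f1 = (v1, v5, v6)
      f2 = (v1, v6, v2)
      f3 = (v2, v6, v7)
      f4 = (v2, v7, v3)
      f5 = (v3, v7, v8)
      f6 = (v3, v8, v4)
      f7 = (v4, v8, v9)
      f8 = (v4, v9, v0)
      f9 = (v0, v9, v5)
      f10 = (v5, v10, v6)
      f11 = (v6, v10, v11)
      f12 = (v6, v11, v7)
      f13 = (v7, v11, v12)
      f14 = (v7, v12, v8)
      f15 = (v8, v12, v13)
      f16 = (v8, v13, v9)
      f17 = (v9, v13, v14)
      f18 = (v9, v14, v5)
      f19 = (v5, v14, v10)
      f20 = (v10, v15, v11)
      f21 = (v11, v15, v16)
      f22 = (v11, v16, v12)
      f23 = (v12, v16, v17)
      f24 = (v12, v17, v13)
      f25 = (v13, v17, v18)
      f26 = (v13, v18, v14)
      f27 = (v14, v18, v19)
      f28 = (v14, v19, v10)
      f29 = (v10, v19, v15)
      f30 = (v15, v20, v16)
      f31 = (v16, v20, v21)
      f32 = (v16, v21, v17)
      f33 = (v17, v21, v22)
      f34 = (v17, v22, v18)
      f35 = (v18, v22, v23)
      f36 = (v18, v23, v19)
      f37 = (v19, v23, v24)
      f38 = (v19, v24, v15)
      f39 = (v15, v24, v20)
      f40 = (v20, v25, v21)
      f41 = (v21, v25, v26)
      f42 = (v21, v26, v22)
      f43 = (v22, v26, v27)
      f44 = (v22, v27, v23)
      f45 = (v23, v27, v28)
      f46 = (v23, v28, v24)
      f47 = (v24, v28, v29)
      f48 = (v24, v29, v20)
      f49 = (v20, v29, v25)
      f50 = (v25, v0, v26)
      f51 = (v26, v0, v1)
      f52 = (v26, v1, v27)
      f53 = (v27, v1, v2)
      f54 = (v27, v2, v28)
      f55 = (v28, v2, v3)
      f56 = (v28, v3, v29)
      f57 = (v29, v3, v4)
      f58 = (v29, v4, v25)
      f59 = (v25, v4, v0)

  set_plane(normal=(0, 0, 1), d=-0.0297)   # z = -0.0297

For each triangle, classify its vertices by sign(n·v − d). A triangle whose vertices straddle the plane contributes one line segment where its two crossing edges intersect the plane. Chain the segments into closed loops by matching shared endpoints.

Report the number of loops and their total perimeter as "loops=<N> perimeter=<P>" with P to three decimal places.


Straddling triangles (24 of 60):
  (v2,v7,v3) [++-] → (0.960621, 0.500986, -0.0297)–(1.2499, 0, -0.0297)  len=0.5785
  (v3,v7,v8) [-+-] → (0.960621, 0.500986, -0.0297)–(0.6249, 1.0824, -0.0297)  len=0.6714
  (v4,v9,v0) [--+] → (2.41226, 0.0799471, -0.0297)–(2.45842, 0, -0.0297)  len=0.0923
  (v0,v9,v5) [+-+] → (2.41226, 0.0799471, -0.0297)–(1.22921, 2.12901, -0.0297)  len=2.3661
  (v7,v12,v8) [++-] → (0.0464337, 1.0824, -0.0297)–(0.6249, 1.0824, -0.0297)  len=0.5785
  (v8,v12,v13) [-+-] → (0.0464337, 1.0824, -0.0297)–(-0.6249, 1.0824, -0.0297)  len=0.6713
  (v9,v14,v5) [--+] → (1.13689, 2.12901, -0.0297)–(1.22921, 2.12901, -0.0297)  len=0.0923
  (v5,v14,v10) [+-+] → (1.13689, 2.12901, -0.0297)–(-1.22921, 2.12901, -0.0297)  len=2.3661
  (v12,v17,v13) [++-] → (-0.914179, 0.581414, -0.0297)–(-0.6249, 1.0824, -0.0297)  len=0.5785
  (v13,v17,v18) [-+-] → (-0.914179, 0.581414, -0.0297)–(-1.2499, 0, -0.0297)  len=0.6714
  (v14,v19,v10) [--+] → (-1.27537, 2.04907, -0.0297)–(-1.22921, 2.12901, -0.0297)  len=0.0923
  (v10,v19,v15) [+-+] → (-1.27537, 2.04907, -0.0297)–(-2.45842, 0, -0.0297)  len=2.3661
  (v17,v22,v18) [++-] → (-0.960621, -0.500986, -0.0297)–(-1.2499, 0, -0.0297)  len=0.5785
  (v18,v22,v23) [-+-] → (-0.960621, -0.500986, -0.0297)–(-0.6249, -1.0824, -0.0297)  len=0.6714
  (v19,v24,v15) [--+] → (-2.41226, -0.0799471, -0.0297)–(-2.45842, 0, -0.0297)  len=0.0923
  (v15,v24,v20) [+-+] → (-2.41226, -0.0799471, -0.0297)–(-1.22921, -2.12901, -0.0297)  len=2.3661
  (v22,v27,v23) [++-] → (-0.0464337, -1.0824, -0.0297)–(-0.6249, -1.0824, -0.0297)  len=0.5785
  (v23,v27,v28) [-+-] → (-0.0464337, -1.0824, -0.0297)–(0.6249, -1.0824, -0.0297)  len=0.6713
  (v24,v29,v20) [--+] → (-1.13689, -2.12901, -0.0297)–(-1.22921, -2.12901, -0.0297)  len=0.0923
  (v20,v29,v25) [+-+] → (-1.13689, -2.12901, -0.0297)–(1.22921, -2.12901, -0.0297)  len=2.3661
  (v27,v2,v28) [++-] → (0.914179, -0.581414, -0.0297)–(0.6249, -1.0824, -0.0297)  len=0.5785
  (v28,v2,v3) [-+-] → (0.914179, -0.581414, -0.0297)–(1.2499, 0, -0.0297)  len=0.6714
  (v29,v4,v25) [--+] → (1.27537, -2.04907, -0.0297)–(1.22921, -2.12901, -0.0297)  len=0.0923
  (v25,v4,v0) [+-+] → (1.27537, -2.04907, -0.0297)–(2.45842, 0, -0.0297)  len=2.3661

Chained into 2 loop(s):
  loop 1: 12 segments, perimeter = 7.4991
  loop 2: 12 segments, perimeter = 14.7504
Total perimeter = 22.250

loops=2 perimeter=22.250


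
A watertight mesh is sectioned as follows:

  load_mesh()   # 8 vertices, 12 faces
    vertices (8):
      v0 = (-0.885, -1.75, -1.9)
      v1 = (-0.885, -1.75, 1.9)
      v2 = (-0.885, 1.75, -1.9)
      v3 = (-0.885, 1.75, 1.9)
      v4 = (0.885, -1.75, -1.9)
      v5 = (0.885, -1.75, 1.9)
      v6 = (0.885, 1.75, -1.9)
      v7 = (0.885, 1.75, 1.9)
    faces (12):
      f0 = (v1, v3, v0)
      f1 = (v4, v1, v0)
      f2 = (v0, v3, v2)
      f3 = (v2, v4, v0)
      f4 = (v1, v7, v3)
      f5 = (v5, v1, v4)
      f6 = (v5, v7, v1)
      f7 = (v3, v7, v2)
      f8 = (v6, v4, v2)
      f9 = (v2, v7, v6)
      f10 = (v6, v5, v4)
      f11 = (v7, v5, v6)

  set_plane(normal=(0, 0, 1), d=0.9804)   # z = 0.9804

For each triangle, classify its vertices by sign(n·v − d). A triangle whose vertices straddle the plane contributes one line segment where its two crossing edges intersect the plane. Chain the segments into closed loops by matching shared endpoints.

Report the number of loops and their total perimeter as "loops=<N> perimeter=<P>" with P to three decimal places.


loops=1 perimeter=10.540

Straddling triangles (8 of 12):
  (v1,v3,v0) [++-] → (-0.885, 0.903, 0.9804)–(-0.885, -1.75, 0.9804)  len=2.6530
  (v4,v1,v0) [-+-] → (-0.45666, -1.75, 0.9804)–(-0.885, -1.75, 0.9804)  len=0.4283
  (v0,v3,v2) [-+-] → (-0.885, 0.903, 0.9804)–(-0.885, 1.75, 0.9804)  len=0.8470
  (v5,v1,v4) [++-] → (-0.45666, -1.75, 0.9804)–(0.885, -1.75, 0.9804)  len=1.3417
  (v3,v7,v2) [++-] → (0.45666, 1.75, 0.9804)–(-0.885, 1.75, 0.9804)  len=1.3417
  (v2,v7,v6) [-+-] → (0.45666, 1.75, 0.9804)–(0.885, 1.75, 0.9804)  len=0.4283
  (v6,v5,v4) [-+-] → (0.885, -0.903, 0.9804)–(0.885, -1.75, 0.9804)  len=0.8470
  (v7,v5,v6) [++-] → (0.885, -0.903, 0.9804)–(0.885, 1.75, 0.9804)  len=2.6530

Chained into 1 loop(s):
  loop 1: 8 segments, perimeter = 10.5400
Total perimeter = 10.540


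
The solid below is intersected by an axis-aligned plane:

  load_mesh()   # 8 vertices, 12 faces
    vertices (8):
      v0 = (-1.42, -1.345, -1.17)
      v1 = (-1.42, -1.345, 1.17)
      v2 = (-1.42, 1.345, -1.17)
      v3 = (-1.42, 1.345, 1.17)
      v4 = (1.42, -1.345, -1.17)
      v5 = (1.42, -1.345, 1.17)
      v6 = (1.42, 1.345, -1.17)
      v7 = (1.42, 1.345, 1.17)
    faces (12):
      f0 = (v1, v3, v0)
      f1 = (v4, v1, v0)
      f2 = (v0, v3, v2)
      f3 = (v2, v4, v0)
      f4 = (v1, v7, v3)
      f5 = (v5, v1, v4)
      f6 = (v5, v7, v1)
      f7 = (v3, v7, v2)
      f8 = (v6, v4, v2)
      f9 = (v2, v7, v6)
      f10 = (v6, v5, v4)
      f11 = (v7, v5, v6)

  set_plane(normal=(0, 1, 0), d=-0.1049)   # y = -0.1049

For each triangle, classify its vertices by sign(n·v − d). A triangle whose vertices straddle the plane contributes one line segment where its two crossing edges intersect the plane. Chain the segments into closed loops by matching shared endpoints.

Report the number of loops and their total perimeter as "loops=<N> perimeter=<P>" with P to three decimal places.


Straddling triangles (8 of 12):
  (v1,v3,v0) [-+-] → (-1.42, -0.1049, 1.17)–(-1.42, -0.1049, -0.0912513)  len=1.2613
  (v0,v3,v2) [-++] → (-1.42, -0.1049, -0.0912513)–(-1.42, -0.1049, -1.17)  len=1.0787
  (v2,v4,v0) [+--] → (0.110749, -0.1049, -1.17)–(-1.42, -0.1049, -1.17)  len=1.5307
  (v1,v7,v3) [-++] → (-0.110749, -0.1049, 1.17)–(-1.42, -0.1049, 1.17)  len=1.3093
  (v5,v7,v1) [-+-] → (1.42, -0.1049, 1.17)–(-0.110749, -0.1049, 1.17)  len=1.5307
  (v6,v4,v2) [+-+] → (1.42, -0.1049, -1.17)–(0.110749, -0.1049, -1.17)  len=1.3093
  (v6,v5,v4) [+--] → (1.42, -0.1049, 0.0912513)–(1.42, -0.1049, -1.17)  len=1.2613
  (v7,v5,v6) [+-+] → (1.42, -0.1049, 1.17)–(1.42, -0.1049, 0.0912513)  len=1.0787

Chained into 1 loop(s):
  loop 1: 8 segments, perimeter = 10.3600
Total perimeter = 10.360

loops=1 perimeter=10.360


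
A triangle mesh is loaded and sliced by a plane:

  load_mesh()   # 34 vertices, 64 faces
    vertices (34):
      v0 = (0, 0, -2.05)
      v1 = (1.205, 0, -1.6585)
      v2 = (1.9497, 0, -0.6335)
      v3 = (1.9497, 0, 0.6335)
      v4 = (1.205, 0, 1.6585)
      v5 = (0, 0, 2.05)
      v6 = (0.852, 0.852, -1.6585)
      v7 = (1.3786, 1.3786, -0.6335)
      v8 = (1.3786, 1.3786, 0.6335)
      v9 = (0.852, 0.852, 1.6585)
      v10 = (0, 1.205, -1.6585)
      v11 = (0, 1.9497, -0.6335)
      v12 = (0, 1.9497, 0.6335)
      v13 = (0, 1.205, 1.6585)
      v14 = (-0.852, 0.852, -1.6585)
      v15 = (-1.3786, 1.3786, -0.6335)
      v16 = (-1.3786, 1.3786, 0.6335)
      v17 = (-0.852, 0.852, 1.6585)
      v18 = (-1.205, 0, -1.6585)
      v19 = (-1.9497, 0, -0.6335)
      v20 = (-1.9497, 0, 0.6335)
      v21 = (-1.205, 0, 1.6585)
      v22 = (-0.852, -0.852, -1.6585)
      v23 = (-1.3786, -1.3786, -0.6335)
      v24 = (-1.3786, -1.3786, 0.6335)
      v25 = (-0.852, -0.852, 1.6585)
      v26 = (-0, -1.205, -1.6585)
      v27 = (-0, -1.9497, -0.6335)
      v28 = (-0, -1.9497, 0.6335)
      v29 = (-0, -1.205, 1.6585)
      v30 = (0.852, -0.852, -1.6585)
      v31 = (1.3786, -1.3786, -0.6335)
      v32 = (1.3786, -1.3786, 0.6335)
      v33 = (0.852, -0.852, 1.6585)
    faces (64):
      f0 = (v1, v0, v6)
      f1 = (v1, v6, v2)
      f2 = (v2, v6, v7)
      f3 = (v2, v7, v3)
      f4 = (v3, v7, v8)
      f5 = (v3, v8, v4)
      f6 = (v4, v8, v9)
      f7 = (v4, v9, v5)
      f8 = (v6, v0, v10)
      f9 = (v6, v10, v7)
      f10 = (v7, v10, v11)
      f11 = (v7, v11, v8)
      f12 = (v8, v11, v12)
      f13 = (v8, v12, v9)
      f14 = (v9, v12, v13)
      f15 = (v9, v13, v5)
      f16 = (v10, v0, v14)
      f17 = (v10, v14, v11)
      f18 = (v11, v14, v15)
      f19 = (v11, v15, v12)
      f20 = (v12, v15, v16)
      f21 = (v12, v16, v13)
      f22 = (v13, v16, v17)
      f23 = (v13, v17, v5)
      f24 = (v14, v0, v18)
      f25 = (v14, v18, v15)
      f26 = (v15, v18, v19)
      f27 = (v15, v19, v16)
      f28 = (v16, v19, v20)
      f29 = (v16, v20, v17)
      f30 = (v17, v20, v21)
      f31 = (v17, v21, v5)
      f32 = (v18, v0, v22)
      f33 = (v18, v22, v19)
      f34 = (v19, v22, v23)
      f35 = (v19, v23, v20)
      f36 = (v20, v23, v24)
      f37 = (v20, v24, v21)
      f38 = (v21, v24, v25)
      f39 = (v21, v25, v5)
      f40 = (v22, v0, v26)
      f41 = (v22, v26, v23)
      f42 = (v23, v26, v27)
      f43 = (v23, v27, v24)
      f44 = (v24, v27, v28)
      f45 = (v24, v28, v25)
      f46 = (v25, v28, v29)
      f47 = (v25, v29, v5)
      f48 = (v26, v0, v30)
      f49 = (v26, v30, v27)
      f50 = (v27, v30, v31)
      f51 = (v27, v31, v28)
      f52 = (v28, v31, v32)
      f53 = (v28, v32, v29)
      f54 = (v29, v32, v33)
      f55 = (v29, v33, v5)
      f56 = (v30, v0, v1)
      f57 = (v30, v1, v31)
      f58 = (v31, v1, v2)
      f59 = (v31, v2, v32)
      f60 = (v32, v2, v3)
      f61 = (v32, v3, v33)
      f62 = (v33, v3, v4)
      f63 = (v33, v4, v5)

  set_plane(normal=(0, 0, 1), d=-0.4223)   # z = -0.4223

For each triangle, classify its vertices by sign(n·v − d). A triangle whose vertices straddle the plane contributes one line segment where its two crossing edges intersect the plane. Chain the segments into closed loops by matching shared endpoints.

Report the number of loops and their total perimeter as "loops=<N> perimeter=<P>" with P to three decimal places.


loops=1 perimeter=11.938

Straddling triangles (16 of 64):
  (v2,v7,v3) [--+] → (1.4738, 1.1488, -0.4223)–(1.9497, 0, -0.4223)  len=1.2435
  (v3,v7,v8) [+-+] → (1.4738, 1.1488, -0.4223)–(1.3786, 1.3786, -0.4223)  len=0.2487
  (v7,v11,v8) [--+] → (0.229803, 1.8545, -0.4223)–(1.3786, 1.3786, -0.4223)  len=1.2435
  (v8,v11,v12) [+-+] → (0.229803, 1.8545, -0.4223)–(0, 1.9497, -0.4223)  len=0.2487
  (v11,v15,v12) [--+] → (-1.1488, 1.4738, -0.4223)–(0, 1.9497, -0.4223)  len=1.2435
  (v12,v15,v16) [+-+] → (-1.1488, 1.4738, -0.4223)–(-1.3786, 1.3786, -0.4223)  len=0.2487
  (v15,v19,v16) [--+] → (-1.8545, 0.229803, -0.4223)–(-1.3786, 1.3786, -0.4223)  len=1.2435
  (v16,v19,v20) [+-+] → (-1.8545, 0.229803, -0.4223)–(-1.9497, 0, -0.4223)  len=0.2487
  (v19,v23,v20) [--+] → (-1.4738, -1.1488, -0.4223)–(-1.9497, 0, -0.4223)  len=1.2435
  (v20,v23,v24) [+-+] → (-1.4738, -1.1488, -0.4223)–(-1.3786, -1.3786, -0.4223)  len=0.2487
  (v23,v27,v24) [--+] → (-0.229803, -1.8545, -0.4223)–(-1.3786, -1.3786, -0.4223)  len=1.2435
  (v24,v27,v28) [+-+] → (-0.229803, -1.8545, -0.4223)–(0, -1.9497, -0.4223)  len=0.2487
  (v27,v31,v28) [--+] → (1.1488, -1.4738, -0.4223)–(0, -1.9497, -0.4223)  len=1.2435
  (v28,v31,v32) [+-+] → (1.1488, -1.4738, -0.4223)–(1.3786, -1.3786, -0.4223)  len=0.2487
  (v31,v2,v32) [--+] → (1.8545, -0.229803, -0.4223)–(1.3786, -1.3786, -0.4223)  len=1.2435
  (v32,v2,v3) [+-+] → (1.8545, -0.229803, -0.4223)–(1.9497, 0, -0.4223)  len=0.2487

Chained into 1 loop(s):
  loop 1: 16 segments, perimeter = 11.9377
Total perimeter = 11.938


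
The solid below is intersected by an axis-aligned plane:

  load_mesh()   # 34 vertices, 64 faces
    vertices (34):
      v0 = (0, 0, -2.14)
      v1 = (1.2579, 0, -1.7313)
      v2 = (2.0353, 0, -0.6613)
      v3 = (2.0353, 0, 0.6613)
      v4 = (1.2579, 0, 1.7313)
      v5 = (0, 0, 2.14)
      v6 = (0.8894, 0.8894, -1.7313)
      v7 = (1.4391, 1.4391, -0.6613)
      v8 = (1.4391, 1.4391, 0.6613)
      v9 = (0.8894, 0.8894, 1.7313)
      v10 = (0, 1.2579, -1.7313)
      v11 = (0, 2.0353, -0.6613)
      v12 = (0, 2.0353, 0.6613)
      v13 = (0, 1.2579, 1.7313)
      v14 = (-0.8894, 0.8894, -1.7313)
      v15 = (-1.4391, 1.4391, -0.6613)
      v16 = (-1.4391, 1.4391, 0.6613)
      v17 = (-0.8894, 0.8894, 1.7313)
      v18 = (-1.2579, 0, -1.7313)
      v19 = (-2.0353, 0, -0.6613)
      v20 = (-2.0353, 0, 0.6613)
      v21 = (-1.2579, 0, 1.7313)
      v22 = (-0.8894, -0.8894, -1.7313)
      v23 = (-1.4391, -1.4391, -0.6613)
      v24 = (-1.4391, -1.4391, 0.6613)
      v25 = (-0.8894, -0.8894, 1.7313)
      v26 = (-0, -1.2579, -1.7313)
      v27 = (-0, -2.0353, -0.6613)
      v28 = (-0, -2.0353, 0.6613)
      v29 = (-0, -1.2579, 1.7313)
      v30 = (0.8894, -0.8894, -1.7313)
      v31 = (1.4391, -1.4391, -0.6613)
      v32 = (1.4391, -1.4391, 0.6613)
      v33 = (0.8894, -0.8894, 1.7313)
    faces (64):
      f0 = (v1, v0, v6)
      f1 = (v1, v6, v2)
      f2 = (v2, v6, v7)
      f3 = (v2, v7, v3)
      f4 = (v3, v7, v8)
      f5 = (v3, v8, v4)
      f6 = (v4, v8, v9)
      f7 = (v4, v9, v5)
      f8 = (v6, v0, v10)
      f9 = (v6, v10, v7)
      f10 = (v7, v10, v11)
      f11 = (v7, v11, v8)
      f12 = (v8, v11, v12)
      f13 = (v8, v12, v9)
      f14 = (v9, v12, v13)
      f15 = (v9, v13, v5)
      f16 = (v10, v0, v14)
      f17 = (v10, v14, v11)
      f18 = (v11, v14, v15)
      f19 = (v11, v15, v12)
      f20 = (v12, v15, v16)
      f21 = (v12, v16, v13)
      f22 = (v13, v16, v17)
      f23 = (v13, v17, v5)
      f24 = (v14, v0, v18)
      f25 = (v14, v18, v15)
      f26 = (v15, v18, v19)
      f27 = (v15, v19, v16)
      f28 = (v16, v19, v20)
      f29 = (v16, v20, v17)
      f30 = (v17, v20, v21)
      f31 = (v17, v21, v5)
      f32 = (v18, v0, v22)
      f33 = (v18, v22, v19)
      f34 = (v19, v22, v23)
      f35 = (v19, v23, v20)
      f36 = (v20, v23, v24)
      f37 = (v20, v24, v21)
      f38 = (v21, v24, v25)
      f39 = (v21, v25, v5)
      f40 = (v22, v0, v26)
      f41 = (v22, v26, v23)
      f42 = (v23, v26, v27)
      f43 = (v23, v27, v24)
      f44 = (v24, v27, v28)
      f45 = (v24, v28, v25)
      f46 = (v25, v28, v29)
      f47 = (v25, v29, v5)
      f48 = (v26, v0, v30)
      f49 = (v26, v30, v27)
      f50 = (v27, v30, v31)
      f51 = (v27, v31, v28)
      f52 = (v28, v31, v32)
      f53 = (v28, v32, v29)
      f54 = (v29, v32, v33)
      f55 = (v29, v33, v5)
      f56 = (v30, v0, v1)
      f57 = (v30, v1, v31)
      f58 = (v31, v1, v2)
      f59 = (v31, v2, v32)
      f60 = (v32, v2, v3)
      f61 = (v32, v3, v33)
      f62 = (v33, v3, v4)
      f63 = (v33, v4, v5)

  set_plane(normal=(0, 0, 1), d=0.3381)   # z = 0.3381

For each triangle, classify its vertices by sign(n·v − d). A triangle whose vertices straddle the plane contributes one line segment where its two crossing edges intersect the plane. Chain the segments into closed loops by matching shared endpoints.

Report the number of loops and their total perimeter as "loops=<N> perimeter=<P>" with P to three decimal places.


loops=1 perimeter=12.462

Straddling triangles (16 of 64):
  (v2,v7,v3) [--+] → (1.88961, 0.351669, 0.3381)–(2.0353, 0, 0.3381)  len=0.3807
  (v3,v7,v8) [+-+] → (1.88961, 0.351669, 0.3381)–(1.4391, 1.4391, 0.3381)  len=1.1771
  (v7,v11,v8) [--+] → (1.08743, 1.58479, 0.3381)–(1.4391, 1.4391, 0.3381)  len=0.3807
  (v8,v11,v12) [+-+] → (1.08743, 1.58479, 0.3381)–(0, 2.0353, 0.3381)  len=1.1771
  (v11,v15,v12) [--+] → (-0.351669, 1.88961, 0.3381)–(0, 2.0353, 0.3381)  len=0.3807
  (v12,v15,v16) [+-+] → (-0.351669, 1.88961, 0.3381)–(-1.4391, 1.4391, 0.3381)  len=1.1771
  (v15,v19,v16) [--+] → (-1.58479, 1.08743, 0.3381)–(-1.4391, 1.4391, 0.3381)  len=0.3807
  (v16,v19,v20) [+-+] → (-1.58479, 1.08743, 0.3381)–(-2.0353, 0, 0.3381)  len=1.1771
  (v19,v23,v20) [--+] → (-1.88961, -0.351669, 0.3381)–(-2.0353, 0, 0.3381)  len=0.3807
  (v20,v23,v24) [+-+] → (-1.88961, -0.351669, 0.3381)–(-1.4391, -1.4391, 0.3381)  len=1.1771
  (v23,v27,v24) [--+] → (-1.08743, -1.58479, 0.3381)–(-1.4391, -1.4391, 0.3381)  len=0.3807
  (v24,v27,v28) [+-+] → (-1.08743, -1.58479, 0.3381)–(0, -2.0353, 0.3381)  len=1.1771
  (v27,v31,v28) [--+] → (0.351669, -1.88961, 0.3381)–(0, -2.0353, 0.3381)  len=0.3807
  (v28,v31,v32) [+-+] → (0.351669, -1.88961, 0.3381)–(1.4391, -1.4391, 0.3381)  len=1.1771
  (v31,v2,v32) [--+] → (1.58479, -1.08743, 0.3381)–(1.4391, -1.4391, 0.3381)  len=0.3807
  (v32,v2,v3) [+-+] → (1.58479, -1.08743, 0.3381)–(2.0353, 0, 0.3381)  len=1.1771

Chained into 1 loop(s):
  loop 1: 16 segments, perimeter = 12.4617
Total perimeter = 12.462


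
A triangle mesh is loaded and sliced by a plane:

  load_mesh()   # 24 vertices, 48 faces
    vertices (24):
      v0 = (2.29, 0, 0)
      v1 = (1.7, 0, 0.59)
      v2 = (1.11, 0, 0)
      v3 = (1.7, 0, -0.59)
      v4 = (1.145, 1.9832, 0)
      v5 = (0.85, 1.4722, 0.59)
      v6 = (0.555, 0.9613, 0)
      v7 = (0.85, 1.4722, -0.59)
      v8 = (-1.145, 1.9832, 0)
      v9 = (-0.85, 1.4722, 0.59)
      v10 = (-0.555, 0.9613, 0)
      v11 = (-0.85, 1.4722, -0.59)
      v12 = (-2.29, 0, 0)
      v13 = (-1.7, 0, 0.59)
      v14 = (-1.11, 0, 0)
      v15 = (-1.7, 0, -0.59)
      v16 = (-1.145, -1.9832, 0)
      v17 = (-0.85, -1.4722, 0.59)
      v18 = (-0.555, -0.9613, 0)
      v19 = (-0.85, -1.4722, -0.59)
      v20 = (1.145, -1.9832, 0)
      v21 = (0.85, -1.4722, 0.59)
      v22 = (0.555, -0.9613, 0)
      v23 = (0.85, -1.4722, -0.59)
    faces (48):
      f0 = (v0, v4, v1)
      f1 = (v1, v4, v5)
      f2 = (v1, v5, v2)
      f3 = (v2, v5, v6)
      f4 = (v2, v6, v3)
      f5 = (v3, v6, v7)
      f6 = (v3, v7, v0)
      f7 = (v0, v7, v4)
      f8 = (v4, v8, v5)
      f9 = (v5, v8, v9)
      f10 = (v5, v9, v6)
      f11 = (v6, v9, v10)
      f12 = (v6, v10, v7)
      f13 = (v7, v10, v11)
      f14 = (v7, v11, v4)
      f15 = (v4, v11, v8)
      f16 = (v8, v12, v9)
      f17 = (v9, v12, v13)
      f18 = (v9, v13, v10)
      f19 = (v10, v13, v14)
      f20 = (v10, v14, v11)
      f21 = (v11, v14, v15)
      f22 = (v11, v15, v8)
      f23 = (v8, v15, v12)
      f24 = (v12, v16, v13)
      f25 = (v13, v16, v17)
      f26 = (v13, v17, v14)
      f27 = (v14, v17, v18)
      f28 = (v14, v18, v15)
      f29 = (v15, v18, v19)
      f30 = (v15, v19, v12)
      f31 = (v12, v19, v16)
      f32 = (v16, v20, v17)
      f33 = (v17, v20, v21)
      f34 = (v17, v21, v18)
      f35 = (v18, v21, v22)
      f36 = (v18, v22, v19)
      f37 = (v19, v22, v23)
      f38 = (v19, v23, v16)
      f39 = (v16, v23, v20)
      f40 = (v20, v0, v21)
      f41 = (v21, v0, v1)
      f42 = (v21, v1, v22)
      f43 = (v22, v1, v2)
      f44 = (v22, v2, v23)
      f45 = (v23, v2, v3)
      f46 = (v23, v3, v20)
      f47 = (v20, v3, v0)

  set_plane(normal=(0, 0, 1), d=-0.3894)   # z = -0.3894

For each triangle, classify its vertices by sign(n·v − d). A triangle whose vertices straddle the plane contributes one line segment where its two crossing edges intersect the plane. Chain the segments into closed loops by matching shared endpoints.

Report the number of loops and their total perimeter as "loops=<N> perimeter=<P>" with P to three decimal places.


loops=2 perimeter=20.400

Straddling triangles (24 of 48):
  (v2,v6,v3) [++-] → (1.3107, 0.326842, -0.3894)–(1.4994, 0, -0.3894)  len=0.3774
  (v3,v6,v7) [-+-] → (1.3107, 0.326842, -0.3894)–(0.7497, 1.29849, -0.3894)  len=1.1220
  (v3,v7,v0) [--+] → (1.3396, 0.971652, -0.3894)–(1.9006, 0, -0.3894)  len=1.1220
  (v0,v7,v4) [+-+] → (1.3396, 0.971652, -0.3894)–(0.9503, 1.64594, -0.3894)  len=0.7786
  (v6,v10,v7) [++-] → (0.3723, 1.29849, -0.3894)–(0.7497, 1.29849, -0.3894)  len=0.3774
  (v7,v10,v11) [-+-] → (0.3723, 1.29849, -0.3894)–(-0.7497, 1.29849, -0.3894)  len=1.1220
  (v7,v11,v4) [--+] → (-0.1717, 1.64594, -0.3894)–(0.9503, 1.64594, -0.3894)  len=1.1220
  (v4,v11,v8) [+-+] → (-0.1717, 1.64594, -0.3894)–(-0.9503, 1.64594, -0.3894)  len=0.7786
  (v10,v14,v11) [++-] → (-0.9384, 0.971652, -0.3894)–(-0.7497, 1.29849, -0.3894)  len=0.3774
  (v11,v14,v15) [-+-] → (-0.9384, 0.971652, -0.3894)–(-1.4994, 0, -0.3894)  len=1.1220
  (v11,v15,v8) [--+] → (-1.5113, 0.674288, -0.3894)–(-0.9503, 1.64594, -0.3894)  len=1.1220
  (v8,v15,v12) [+-+] → (-1.5113, 0.674288, -0.3894)–(-1.9006, 0, -0.3894)  len=0.7786
  (v14,v18,v15) [++-] → (-1.3107, -0.326842, -0.3894)–(-1.4994, 0, -0.3894)  len=0.3774
  (v15,v18,v19) [-+-] → (-1.3107, -0.326842, -0.3894)–(-0.7497, -1.29849, -0.3894)  len=1.1220
  (v15,v19,v12) [--+] → (-1.3396, -0.971652, -0.3894)–(-1.9006, 0, -0.3894)  len=1.1220
  (v12,v19,v16) [+-+] → (-1.3396, -0.971652, -0.3894)–(-0.9503, -1.64594, -0.3894)  len=0.7786
  (v18,v22,v19) [++-] → (-0.3723, -1.29849, -0.3894)–(-0.7497, -1.29849, -0.3894)  len=0.3774
  (v19,v22,v23) [-+-] → (-0.3723, -1.29849, -0.3894)–(0.7497, -1.29849, -0.3894)  len=1.1220
  (v19,v23,v16) [--+] → (0.1717, -1.64594, -0.3894)–(-0.9503, -1.64594, -0.3894)  len=1.1220
  (v16,v23,v20) [+-+] → (0.1717, -1.64594, -0.3894)–(0.9503, -1.64594, -0.3894)  len=0.7786
  (v22,v2,v23) [++-] → (0.9384, -0.971652, -0.3894)–(0.7497, -1.29849, -0.3894)  len=0.3774
  (v23,v2,v3) [-+-] → (0.9384, -0.971652, -0.3894)–(1.4994, 0, -0.3894)  len=1.1220
  (v23,v3,v20) [--+] → (1.5113, -0.674288, -0.3894)–(0.9503, -1.64594, -0.3894)  len=1.1220
  (v20,v3,v0) [+-+] → (1.5113, -0.674288, -0.3894)–(1.9006, 0, -0.3894)  len=0.7786

Chained into 2 loop(s):
  loop 1: 12 segments, perimeter = 8.9963
  loop 2: 12 segments, perimeter = 11.4035
Total perimeter = 20.400


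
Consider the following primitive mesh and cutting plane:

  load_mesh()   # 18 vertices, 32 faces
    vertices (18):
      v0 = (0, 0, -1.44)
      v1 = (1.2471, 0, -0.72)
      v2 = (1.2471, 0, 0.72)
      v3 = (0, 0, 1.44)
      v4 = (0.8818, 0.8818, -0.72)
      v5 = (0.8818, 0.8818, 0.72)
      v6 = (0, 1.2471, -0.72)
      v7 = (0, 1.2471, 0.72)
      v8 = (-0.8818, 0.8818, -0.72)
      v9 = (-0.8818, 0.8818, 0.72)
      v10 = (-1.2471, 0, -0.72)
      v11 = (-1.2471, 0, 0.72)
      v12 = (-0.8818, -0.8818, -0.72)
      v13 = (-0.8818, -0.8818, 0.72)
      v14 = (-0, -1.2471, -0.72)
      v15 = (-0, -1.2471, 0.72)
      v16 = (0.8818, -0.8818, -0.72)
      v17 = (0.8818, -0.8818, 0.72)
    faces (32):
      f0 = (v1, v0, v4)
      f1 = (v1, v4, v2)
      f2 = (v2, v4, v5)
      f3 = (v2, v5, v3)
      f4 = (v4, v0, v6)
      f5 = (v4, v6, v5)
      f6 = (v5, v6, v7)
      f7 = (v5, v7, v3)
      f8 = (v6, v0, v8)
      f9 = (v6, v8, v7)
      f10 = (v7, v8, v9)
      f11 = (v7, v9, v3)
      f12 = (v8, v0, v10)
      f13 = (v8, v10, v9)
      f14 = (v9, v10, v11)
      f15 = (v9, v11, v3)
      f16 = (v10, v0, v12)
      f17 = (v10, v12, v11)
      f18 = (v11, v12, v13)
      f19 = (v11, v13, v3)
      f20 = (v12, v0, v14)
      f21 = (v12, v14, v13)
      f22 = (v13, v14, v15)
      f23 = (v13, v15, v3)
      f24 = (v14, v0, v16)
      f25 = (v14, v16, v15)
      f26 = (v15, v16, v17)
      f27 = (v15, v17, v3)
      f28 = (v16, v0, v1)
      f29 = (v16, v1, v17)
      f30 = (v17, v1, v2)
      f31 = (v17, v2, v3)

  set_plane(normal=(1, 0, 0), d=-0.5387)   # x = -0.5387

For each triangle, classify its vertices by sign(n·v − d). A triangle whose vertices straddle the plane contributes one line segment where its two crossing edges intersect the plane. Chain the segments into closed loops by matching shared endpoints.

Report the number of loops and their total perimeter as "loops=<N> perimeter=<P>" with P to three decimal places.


Straddling triangles (12 of 32):
  (v6,v0,v8) [++-] → (-0.5387, 0.5387, -1.00015)–(-0.5387, 1.02393, -0.72)  len=0.5603
  (v6,v8,v7) [+-+] → (-0.5387, 1.02393, -0.72)–(-0.5387, 1.02393, -0.15971)  len=0.5603
  (v7,v8,v9) [+--] → (-0.5387, 1.02393, -0.15971)–(-0.5387, 1.02393, 0.72)  len=0.8797
  (v7,v9,v3) [+-+] → (-0.5387, 1.02393, 0.72)–(-0.5387, 0.5387, 1.00015)  len=0.5603
  (v8,v0,v10) [-+-] → (-0.5387, 0.5387, -1.00015)–(-0.5387, 0, -1.12899)  len=0.5539
  (v9,v11,v3) [--+] → (-0.5387, 0, 1.12899)–(-0.5387, 0.5387, 1.00015)  len=0.5539
  (v10,v0,v12) [-+-] → (-0.5387, 0, -1.12899)–(-0.5387, -0.5387, -1.00015)  len=0.5539
  (v11,v13,v3) [--+] → (-0.5387, -0.5387, 1.00015)–(-0.5387, 0, 1.12899)  len=0.5539
  (v12,v0,v14) [-++] → (-0.5387, -0.5387, -1.00015)–(-0.5387, -1.02393, -0.72)  len=0.5603
  (v12,v14,v13) [-+-] → (-0.5387, -1.02393, -0.72)–(-0.5387, -1.02393, 0.15971)  len=0.8797
  (v13,v14,v15) [-++] → (-0.5387, -1.02393, 0.15971)–(-0.5387, -1.02393, 0.72)  len=0.5603
  (v13,v15,v3) [-++] → (-0.5387, -1.02393, 0.72)–(-0.5387, -0.5387, 1.00015)  len=0.5603

Chained into 1 loop(s):
  loop 1: 12 segments, perimeter = 7.3368
Total perimeter = 7.337

loops=1 perimeter=7.337


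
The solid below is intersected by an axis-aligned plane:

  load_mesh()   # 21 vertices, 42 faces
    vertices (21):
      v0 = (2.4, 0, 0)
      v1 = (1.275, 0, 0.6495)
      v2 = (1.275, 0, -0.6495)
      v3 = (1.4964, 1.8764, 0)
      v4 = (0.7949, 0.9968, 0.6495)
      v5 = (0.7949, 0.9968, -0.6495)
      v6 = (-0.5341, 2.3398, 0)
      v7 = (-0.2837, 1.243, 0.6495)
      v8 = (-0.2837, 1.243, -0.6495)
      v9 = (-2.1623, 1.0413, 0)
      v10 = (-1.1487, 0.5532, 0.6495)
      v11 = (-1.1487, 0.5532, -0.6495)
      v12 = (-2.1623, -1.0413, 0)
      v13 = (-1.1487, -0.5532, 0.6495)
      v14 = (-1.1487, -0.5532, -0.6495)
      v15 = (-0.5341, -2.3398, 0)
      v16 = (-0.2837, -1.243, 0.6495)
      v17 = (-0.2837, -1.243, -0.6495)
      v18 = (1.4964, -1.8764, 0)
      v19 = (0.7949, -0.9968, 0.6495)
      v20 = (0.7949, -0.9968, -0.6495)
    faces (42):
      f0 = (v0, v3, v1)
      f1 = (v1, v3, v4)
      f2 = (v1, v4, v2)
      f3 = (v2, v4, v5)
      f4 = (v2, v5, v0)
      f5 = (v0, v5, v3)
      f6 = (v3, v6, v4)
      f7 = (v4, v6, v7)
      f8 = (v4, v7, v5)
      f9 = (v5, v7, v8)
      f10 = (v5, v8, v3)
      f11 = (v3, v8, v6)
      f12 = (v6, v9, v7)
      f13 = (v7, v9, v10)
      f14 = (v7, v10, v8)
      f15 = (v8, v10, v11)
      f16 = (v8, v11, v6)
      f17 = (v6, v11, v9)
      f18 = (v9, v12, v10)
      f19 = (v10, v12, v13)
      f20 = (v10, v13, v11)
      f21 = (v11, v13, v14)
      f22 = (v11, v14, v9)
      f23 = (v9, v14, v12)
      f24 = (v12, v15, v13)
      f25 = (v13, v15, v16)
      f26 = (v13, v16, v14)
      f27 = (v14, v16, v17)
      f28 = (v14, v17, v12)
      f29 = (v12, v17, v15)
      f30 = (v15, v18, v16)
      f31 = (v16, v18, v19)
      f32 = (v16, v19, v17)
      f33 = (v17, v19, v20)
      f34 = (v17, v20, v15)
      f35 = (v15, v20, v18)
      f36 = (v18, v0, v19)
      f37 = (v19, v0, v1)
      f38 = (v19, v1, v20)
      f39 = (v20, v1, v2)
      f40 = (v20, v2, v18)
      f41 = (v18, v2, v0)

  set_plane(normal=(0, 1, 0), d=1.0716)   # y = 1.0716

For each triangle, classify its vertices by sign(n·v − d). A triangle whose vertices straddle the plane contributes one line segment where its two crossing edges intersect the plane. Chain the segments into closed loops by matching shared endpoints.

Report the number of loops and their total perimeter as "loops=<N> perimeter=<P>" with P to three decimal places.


loops=2 perimeter=9.259

Straddling triangles (14 of 42):
  (v0,v3,v1) [-+-] → (1.88396, 1.0716, 0)–(1.40144, 1.0716, 0.278575)  len=0.5572
  (v1,v3,v4) [-+-] → (1.40144, 1.0716, 0.278575)–(0.854555, 1.0716, 0.594267)  len=0.6315
  (v0,v5,v3) [--+] → (0.854555, 1.0716, -0.594267)–(1.88396, 1.0716, 0)  len=1.1886
  (v3,v6,v4) [++-] → (0.72088, 1.0716, 0.613325)–(0.854555, 1.0716, 0.594267)  len=0.1350
  (v4,v6,v7) [-++] → (0.72088, 1.0716, 0.613325)–(0.467202, 1.0716, 0.6495)  len=0.2562
  (v4,v7,v5) [-+-] → (0.467202, 1.0716, 0.6495)–(0.467202, 1.0716, -0.25484)  len=0.9043
  (v5,v7,v8) [-++] → (0.467202, 1.0716, -0.25484)–(0.467202, 1.0716, -0.6495)  len=0.3947
  (v5,v8,v3) [-++] → (0.467202, 1.0716, -0.6495)–(0.854555, 1.0716, -0.594267)  len=0.3913
  (v6,v9,v7) [+-+] → (-2.12431, 1.0716, 0)–(-1.88009, 1.0716, 0.0975699)  len=0.2630
  (v7,v9,v10) [+--] → (-1.88009, 1.0716, 0.0975699)–(-0.498633, 1.0716, 0.6495)  len=1.4876
  (v7,v10,v8) [+-+] → (-0.498633, 1.0716, 0.6495)–(-0.498633, 1.0716, -0.326727)  len=0.9762
  (v8,v10,v11) [+--] → (-0.498633, 1.0716, -0.326727)–(-0.498633, 1.0716, -0.6495)  len=0.3228
  (v8,v11,v6) [+-+] → (-0.498633, 1.0716, -0.6495)–(-0.970368, 1.0716, -0.461041)  len=0.5080
  (v6,v11,v9) [+--] → (-0.970368, 1.0716, -0.461041)–(-2.12431, 1.0716, 0)  len=1.2426

Chained into 2 loop(s):
  loop 1: 8 segments, perimeter = 4.4588
  loop 2: 6 segments, perimeter = 4.8002
Total perimeter = 9.259


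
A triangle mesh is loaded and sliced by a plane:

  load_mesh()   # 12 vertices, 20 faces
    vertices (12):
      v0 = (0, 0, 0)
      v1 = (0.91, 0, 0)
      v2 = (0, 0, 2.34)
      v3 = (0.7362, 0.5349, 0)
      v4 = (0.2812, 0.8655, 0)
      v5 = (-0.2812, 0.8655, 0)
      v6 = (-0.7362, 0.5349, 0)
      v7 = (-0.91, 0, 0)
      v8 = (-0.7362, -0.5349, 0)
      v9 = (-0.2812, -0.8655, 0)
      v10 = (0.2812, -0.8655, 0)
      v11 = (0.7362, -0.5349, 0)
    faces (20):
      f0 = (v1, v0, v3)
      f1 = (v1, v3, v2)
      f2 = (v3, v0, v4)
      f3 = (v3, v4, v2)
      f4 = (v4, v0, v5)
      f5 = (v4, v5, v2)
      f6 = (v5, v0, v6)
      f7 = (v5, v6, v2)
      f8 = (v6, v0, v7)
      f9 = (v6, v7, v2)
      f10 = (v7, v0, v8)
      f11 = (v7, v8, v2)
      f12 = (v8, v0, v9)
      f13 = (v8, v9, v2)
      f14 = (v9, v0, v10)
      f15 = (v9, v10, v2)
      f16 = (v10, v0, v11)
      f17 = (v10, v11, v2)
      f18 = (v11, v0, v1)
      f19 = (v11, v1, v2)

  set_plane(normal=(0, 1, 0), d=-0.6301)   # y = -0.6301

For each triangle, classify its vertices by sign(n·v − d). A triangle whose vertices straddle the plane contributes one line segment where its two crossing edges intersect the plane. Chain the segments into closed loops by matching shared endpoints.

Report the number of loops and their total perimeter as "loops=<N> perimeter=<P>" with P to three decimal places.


loops=1 perimeter=3.124

Straddling triangles (6 of 20):
  (v8,v0,v9) [++-] → (-0.204719, -0.6301, 0)–(-0.605178, -0.6301, 0)  len=0.4005
  (v8,v9,v2) [+-+] → (-0.605178, -0.6301, 0)–(-0.204719, -0.6301, 0.636437)  len=0.7519
  (v9,v0,v10) [-+-] → (-0.204719, -0.6301, 0)–(0.204719, -0.6301, 0)  len=0.4094
  (v9,v10,v2) [--+] → (0.204719, -0.6301, 0.636437)–(-0.204719, -0.6301, 0.636437)  len=0.4094
  (v10,v0,v11) [-++] → (0.204719, -0.6301, 0)–(0.605178, -0.6301, 0)  len=0.4005
  (v10,v11,v2) [-++] → (0.605178, -0.6301, 0)–(0.204719, -0.6301, 0.636437)  len=0.7519

Chained into 1 loop(s):
  loop 1: 6 segments, perimeter = 3.1237
Total perimeter = 3.124
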